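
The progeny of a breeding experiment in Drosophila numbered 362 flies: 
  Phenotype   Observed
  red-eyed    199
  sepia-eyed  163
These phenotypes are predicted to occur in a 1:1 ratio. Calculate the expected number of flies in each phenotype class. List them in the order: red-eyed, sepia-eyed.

Expected counts for N = 362 under a 1:1 ratio (total parts = 2):
  red-eyed: 362 × 1/2 = 181
  sepia-eyed: 362 × 1/2 = 181

181, 181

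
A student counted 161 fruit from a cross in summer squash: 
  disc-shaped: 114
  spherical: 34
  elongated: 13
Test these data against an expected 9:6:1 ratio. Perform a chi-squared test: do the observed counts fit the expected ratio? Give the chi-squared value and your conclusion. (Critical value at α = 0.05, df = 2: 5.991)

18.445; not consistent

Under the 9:6:1 hypothesis (Σ ratio = 16, N = 161):
  disc-shaped: 161 × 9/16 = 90.5625
  spherical: 161 × 6/16 = 60.375
  elongated: 161 × 1/16 = 10.0625
χ² = Σ (O − E)² / E
  disc-shaped: (114 − 90.5625)² / 90.5625 = 6.0656
  spherical: (34 − 60.375)² / 60.375 = 11.5220
  elongated: (13 − 10.0625)² / 10.0625 = 0.8575
χ² = 6.0656 + 11.5220 + 0.8575 = 18.4451 ≈ 18.445
Degrees of freedom = 3 − 1 = 2; critical value at α = 0.05 is 5.991.
Since 18.445 > 5.991, we reject the null hypothesis — the data do not fit the 9:6:1 ratio.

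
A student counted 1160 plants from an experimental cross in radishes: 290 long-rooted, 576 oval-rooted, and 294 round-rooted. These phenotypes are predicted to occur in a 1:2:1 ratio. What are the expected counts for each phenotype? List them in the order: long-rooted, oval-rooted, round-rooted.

290, 580, 290

Total ratio parts = 4. Expected numbers out of 1160:
  long-rooted: 1160 × 1/4 = 290
  oval-rooted: 1160 × 2/4 = 580
  round-rooted: 1160 × 1/4 = 290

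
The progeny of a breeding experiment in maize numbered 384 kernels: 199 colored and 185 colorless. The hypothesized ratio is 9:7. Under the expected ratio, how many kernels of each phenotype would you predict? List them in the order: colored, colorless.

216, 168

The 9:7 ratio has 16 parts, so with N = 384 the expected counts are:
  colored: 384 × 9/16 = 216
  colorless: 384 × 7/16 = 168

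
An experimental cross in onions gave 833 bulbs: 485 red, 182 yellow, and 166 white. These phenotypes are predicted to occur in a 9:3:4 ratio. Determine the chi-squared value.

Expected counts for N = 833 under a 9:3:4 ratio (total parts = 16):
  red: 833 × 9/16 = 468.5625
  yellow: 833 × 3/16 = 156.1875
  white: 833 × 4/16 = 208.25
χ² = Σ (O − E)² / E
  red: (485 − 468.5625)² / 468.5625 = 0.5766
  yellow: (182 − 156.1875)² / 156.1875 = 4.2659
  white: (166 − 208.25)² / 208.25 = 8.5717
χ² = 0.5766 + 4.2659 + 8.5717 = 13.4142 ≈ 13.414

13.414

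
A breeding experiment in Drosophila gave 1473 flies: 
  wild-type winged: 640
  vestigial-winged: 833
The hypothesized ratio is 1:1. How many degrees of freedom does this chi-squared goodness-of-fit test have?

A goodness-of-fit test with 2 phenotype classes has df = 2 − 1 = 1.

1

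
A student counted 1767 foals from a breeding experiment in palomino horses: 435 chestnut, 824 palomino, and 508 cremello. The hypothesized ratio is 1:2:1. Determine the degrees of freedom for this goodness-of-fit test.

2

A goodness-of-fit test with 3 phenotype classes has df = 3 − 1 = 2.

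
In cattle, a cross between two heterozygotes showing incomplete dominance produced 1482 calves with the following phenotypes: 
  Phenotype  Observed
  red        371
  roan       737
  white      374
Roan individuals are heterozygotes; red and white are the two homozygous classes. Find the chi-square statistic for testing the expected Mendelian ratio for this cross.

0.055

With incomplete dominance, a heterozygote × heterozygote cross gives a 1:2:1 phenotypic ratio.
Under the 1:2:1 hypothesis (Σ ratio = 4, N = 1482):
  red: 1482 × 1/4 = 370.5
  roan: 1482 × 2/4 = 741
  white: 1482 × 1/4 = 370.5
χ² = Σ (O − E)² / E
  red: (371 − 370.5)² / 370.5 = 0.0007
  roan: (737 − 741)² / 741 = 0.0216
  white: (374 − 370.5)² / 370.5 = 0.0331
χ² = 0.0007 + 0.0216 + 0.0331 = 0.0554 ≈ 0.055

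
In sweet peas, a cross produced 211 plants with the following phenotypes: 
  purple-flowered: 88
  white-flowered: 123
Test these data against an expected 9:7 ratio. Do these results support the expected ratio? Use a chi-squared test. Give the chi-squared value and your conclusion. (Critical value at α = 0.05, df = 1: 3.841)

The 9:7 ratio has 16 parts, so with N = 211 the expected counts are:
  purple-flowered: 211 × 9/16 = 118.6875
  white-flowered: 211 × 7/16 = 92.3125
χ² = Σ (O − E)² / E
  purple-flowered: (88 − 118.6875)² / 118.6875 = 7.9345
  white-flowered: (123 − 92.3125)² / 92.3125 = 10.2015
χ² = 7.9345 + 10.2015 = 18.136
Degrees of freedom = 2 − 1 = 1; critical value at α = 0.05 is 3.841.
Since 18.136 > 3.841, we reject the null hypothesis — the data do not fit the 9:7 ratio.

18.136; not consistent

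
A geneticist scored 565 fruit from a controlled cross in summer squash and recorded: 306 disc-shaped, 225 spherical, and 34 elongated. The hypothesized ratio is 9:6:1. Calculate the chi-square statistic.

1.301

Under the 9:6:1 hypothesis (Σ ratio = 16, N = 565):
  disc-shaped: 565 × 9/16 = 317.8125
  spherical: 565 × 6/16 = 211.875
  elongated: 565 × 1/16 = 35.3125
χ² = Σ (O − E)² / E
  disc-shaped: (306 − 317.8125)² / 317.8125 = 0.4390
  spherical: (225 − 211.875)² / 211.875 = 0.8131
  elongated: (34 − 35.3125)² / 35.3125 = 0.0488
χ² = 0.4390 + 0.8131 + 0.0488 = 1.3009 ≈ 1.301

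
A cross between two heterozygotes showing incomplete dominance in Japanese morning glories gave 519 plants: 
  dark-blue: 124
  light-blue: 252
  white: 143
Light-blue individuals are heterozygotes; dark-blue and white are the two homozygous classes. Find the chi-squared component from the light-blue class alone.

0.217

With incomplete dominance, a heterozygote × heterozygote cross gives a 1:2:1 phenotypic ratio.
The 1:2:1 ratio has 4 parts, so with N = 519 the expected counts are:
  dark-blue: 519 × 1/4 = 129.75
  light-blue: 519 × 2/4 = 259.5
  white: 519 × 1/4 = 129.75
Contribution of light-blue: (252 − 259.5)² / 259.5 = 0.2168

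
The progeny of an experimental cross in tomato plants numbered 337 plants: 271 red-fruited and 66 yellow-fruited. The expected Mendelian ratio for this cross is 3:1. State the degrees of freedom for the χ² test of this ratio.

1

A goodness-of-fit test with 2 phenotype classes has df = 2 − 1 = 1.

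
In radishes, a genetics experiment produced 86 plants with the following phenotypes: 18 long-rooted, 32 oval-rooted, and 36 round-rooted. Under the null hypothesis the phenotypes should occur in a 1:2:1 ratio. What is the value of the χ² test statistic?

The 1:2:1 ratio has 4 parts, so with N = 86 the expected counts are:
  long-rooted: 86 × 1/4 = 21.5
  oval-rooted: 86 × 2/4 = 43
  round-rooted: 86 × 1/4 = 21.5
χ² = Σ (O − E)² / E
  long-rooted: (18 − 21.5)² / 21.5 = 0.5698
  oval-rooted: (32 − 43)² / 43 = 2.8140
  round-rooted: (36 − 21.5)² / 21.5 = 9.7791
χ² = 0.5698 + 2.8140 + 9.7791 = 13.1629 ≈ 13.163

13.163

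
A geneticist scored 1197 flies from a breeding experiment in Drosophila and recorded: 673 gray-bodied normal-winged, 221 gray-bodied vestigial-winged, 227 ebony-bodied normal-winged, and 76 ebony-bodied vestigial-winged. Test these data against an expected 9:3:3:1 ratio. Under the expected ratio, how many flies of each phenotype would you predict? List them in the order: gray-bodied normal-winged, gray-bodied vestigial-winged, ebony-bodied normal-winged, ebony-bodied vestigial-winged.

673.3125, 224.4375, 224.4375, 74.8125

The 9:3:3:1 ratio has 16 parts, so with N = 1197 the expected counts are:
  gray-bodied normal-winged: 1197 × 9/16 = 673.3125
  gray-bodied vestigial-winged: 1197 × 3/16 = 224.4375
  ebony-bodied normal-winged: 1197 × 3/16 = 224.4375
  ebony-bodied vestigial-winged: 1197 × 1/16 = 74.8125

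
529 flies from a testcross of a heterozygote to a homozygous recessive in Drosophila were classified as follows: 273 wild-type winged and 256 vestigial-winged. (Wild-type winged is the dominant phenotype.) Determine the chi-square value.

0.546

A testcross of a heterozygote (Aa × aa) gives a 1:1 phenotypic ratio.
Under the 1:1 hypothesis (Σ ratio = 2, N = 529):
  wild-type winged: 529 × 1/2 = 264.5
  vestigial-winged: 529 × 1/2 = 264.5
χ² = Σ (O − E)² / E
  wild-type winged: (273 − 264.5)² / 264.5 = 0.2732
  vestigial-winged: (256 − 264.5)² / 264.5 = 0.2732
χ² = 0.2732 + 0.2732 = 0.5464 ≈ 0.546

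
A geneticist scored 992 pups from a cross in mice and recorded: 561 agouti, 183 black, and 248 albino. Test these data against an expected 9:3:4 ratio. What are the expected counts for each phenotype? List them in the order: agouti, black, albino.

Total ratio parts = 16. Expected numbers out of 992:
  agouti: 992 × 9/16 = 558
  black: 992 × 3/16 = 186
  albino: 992 × 4/16 = 248

558, 186, 248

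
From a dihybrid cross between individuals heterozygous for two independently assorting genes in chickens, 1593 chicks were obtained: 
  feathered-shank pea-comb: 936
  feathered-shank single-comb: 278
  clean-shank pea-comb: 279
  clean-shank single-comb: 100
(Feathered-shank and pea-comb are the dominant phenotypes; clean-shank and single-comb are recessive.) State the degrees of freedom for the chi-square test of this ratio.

A dihybrid F₂ with independent assortment and complete dominance at both loci gives a 9:3:3:1 phenotypic ratio.
A goodness-of-fit test with 4 phenotype classes has df = 4 − 1 = 3.

3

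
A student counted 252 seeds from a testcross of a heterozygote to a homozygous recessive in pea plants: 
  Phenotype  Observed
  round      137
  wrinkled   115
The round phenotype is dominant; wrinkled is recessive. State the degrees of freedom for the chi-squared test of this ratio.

1

A testcross of a heterozygote (Aa × aa) gives a 1:1 phenotypic ratio.
A goodness-of-fit test with 2 phenotype classes has df = 2 − 1 = 1.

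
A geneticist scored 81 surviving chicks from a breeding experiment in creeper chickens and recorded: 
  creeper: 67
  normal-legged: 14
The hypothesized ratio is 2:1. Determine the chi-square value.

Expected counts for N = 81 under a 2:1 ratio (total parts = 3):
  creeper: 81 × 2/3 = 54
  normal-legged: 81 × 1/3 = 27
χ² = Σ (O − E)² / E
  creeper: (67 − 54)² / 54 = 3.1296
  normal-legged: (14 − 27)² / 27 = 6.2593
χ² = 3.1296 + 6.2593 = 9.3889 ≈ 9.389

9.389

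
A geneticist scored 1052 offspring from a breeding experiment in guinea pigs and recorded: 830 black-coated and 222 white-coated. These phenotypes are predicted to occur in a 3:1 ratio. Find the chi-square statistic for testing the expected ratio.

Total ratio parts = 4. Expected numbers out of 1052:
  black-coated: 1052 × 3/4 = 789
  white-coated: 1052 × 1/4 = 263
χ² = Σ (O − E)² / E
  black-coated: (830 − 789)² / 789 = 2.1305
  white-coated: (222 − 263)² / 263 = 6.3916
χ² = 2.1305 + 6.3916 = 8.5221 ≈ 8.522

8.522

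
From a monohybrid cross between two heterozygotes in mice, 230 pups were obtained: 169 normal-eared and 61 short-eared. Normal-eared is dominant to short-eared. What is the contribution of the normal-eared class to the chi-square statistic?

For a monohybrid cross between heterozygotes with complete dominance, the expected phenotypic ratio is 3:1.
Total ratio parts = 4. Expected numbers out of 230:
  normal-eared: 230 × 3/4 = 172.5
  short-eared: 230 × 1/4 = 57.5
Contribution of normal-eared: (169 − 172.5)² / 172.5 = 0.0710

0.071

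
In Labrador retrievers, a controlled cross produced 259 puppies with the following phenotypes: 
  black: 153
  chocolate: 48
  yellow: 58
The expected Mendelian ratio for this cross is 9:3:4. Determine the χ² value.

1.077

Under the 9:3:4 hypothesis (Σ ratio = 16, N = 259):
  black: 259 × 9/16 = 145.6875
  chocolate: 259 × 3/16 = 48.5625
  yellow: 259 × 4/16 = 64.75
χ² = Σ (O − E)² / E
  black: (153 − 145.6875)² / 145.6875 = 0.3670
  chocolate: (48 − 48.5625)² / 48.5625 = 0.0065
  yellow: (58 − 64.75)² / 64.75 = 0.7037
χ² = 0.3670 + 0.0065 + 0.7037 = 1.0772 ≈ 1.077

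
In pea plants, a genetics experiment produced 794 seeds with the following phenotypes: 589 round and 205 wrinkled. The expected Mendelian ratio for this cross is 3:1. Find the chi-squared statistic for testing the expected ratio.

Under the 3:1 hypothesis (Σ ratio = 4, N = 794):
  round: 794 × 3/4 = 595.5
  wrinkled: 794 × 1/4 = 198.5
χ² = Σ (O − E)² / E
  round: (589 − 595.5)² / 595.5 = 0.0709
  wrinkled: (205 − 198.5)² / 198.5 = 0.2128
χ² = 0.0709 + 0.2128 = 0.2837 ≈ 0.284

0.284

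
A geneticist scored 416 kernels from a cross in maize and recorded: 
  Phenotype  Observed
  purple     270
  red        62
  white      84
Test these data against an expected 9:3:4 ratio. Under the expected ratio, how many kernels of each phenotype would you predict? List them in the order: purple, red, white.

234, 78, 104

Expected counts for N = 416 under a 9:3:4 ratio (total parts = 16):
  purple: 416 × 9/16 = 234
  red: 416 × 3/16 = 78
  white: 416 × 4/16 = 104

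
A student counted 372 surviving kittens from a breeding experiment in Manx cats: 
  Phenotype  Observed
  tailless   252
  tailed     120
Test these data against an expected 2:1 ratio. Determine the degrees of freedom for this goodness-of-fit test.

A goodness-of-fit test with 2 phenotype classes has df = 2 − 1 = 1.

1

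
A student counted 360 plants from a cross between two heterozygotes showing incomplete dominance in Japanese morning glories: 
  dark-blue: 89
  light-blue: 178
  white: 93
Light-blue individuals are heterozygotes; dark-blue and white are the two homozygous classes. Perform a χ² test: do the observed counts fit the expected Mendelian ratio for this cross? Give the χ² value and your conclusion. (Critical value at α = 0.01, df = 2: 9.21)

0.133; consistent

With incomplete dominance, a heterozygote × heterozygote cross gives a 1:2:1 phenotypic ratio.
Expected counts for N = 360 under a 1:2:1 ratio (total parts = 4):
  dark-blue: 360 × 1/4 = 90
  light-blue: 360 × 2/4 = 180
  white: 360 × 1/4 = 90
χ² = Σ (O − E)² / E
  dark-blue: (89 − 90)² / 90 = 0.0111
  light-blue: (178 − 180)² / 180 = 0.0222
  white: (93 − 90)² / 90 = 0.1000
χ² = 0.0111 + 0.0222 + 0.1000 = 0.1333 ≈ 0.133
Degrees of freedom = 3 − 1 = 2; critical value at α = 0.01 is 9.21.
Since 0.133 < 9.21, we fail to reject the null hypothesis — the data are consistent with the 1:2:1 ratio.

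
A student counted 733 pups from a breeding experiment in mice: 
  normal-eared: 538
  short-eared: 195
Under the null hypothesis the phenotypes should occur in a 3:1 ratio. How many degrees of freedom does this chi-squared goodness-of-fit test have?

1

A goodness-of-fit test with 2 phenotype classes has df = 2 − 1 = 1.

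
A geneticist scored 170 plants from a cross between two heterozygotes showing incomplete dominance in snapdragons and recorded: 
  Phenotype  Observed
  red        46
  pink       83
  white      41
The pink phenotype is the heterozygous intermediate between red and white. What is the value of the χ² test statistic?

With incomplete dominance, a heterozygote × heterozygote cross gives a 1:2:1 phenotypic ratio.
Under the 1:2:1 hypothesis (Σ ratio = 4, N = 170):
  red: 170 × 1/4 = 42.5
  pink: 170 × 2/4 = 85
  white: 170 × 1/4 = 42.5
χ² = Σ (O − E)² / E
  red: (46 − 42.5)² / 42.5 = 0.2882
  pink: (83 − 85)² / 85 = 0.0471
  white: (41 − 42.5)² / 42.5 = 0.0529
χ² = 0.2882 + 0.0471 + 0.0529 = 0.3882 ≈ 0.388

0.388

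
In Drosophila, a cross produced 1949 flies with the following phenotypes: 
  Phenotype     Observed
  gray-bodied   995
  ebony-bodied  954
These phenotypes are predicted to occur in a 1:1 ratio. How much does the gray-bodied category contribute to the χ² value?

0.431

Total ratio parts = 2. Expected numbers out of 1949:
  gray-bodied: 1949 × 1/2 = 974.5
  ebony-bodied: 1949 × 1/2 = 974.5
Contribution of gray-bodied: (995 − 974.5)² / 974.5 = 0.4312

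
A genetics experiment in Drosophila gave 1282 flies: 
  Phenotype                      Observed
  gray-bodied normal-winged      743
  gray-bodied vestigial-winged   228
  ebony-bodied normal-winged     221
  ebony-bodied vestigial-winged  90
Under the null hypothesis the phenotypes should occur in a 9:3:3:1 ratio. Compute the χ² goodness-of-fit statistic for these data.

Total ratio parts = 16. Expected numbers out of 1282:
  gray-bodied normal-winged: 1282 × 9/16 = 721.125
  gray-bodied vestigial-winged: 1282 × 3/16 = 240.375
  ebony-bodied normal-winged: 1282 × 3/16 = 240.375
  ebony-bodied vestigial-winged: 1282 × 1/16 = 80.125
χ² = Σ (O − E)² / E
  gray-bodied normal-winged: (743 − 721.125)² / 721.125 = 0.6636
  gray-bodied vestigial-winged: (228 − 240.375)² / 240.375 = 0.6371
  ebony-bodied normal-winged: (221 − 240.375)² / 240.375 = 1.5617
  ebony-bodied vestigial-winged: (90 − 80.125)² / 80.125 = 1.2170
χ² = 0.6636 + 0.6371 + 1.5617 + 1.2170 = 4.0794 ≈ 4.079

4.079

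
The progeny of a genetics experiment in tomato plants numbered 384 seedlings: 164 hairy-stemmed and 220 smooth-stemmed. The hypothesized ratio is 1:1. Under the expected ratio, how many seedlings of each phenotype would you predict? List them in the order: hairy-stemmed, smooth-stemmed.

192, 192

Total ratio parts = 2. Expected numbers out of 384:
  hairy-stemmed: 384 × 1/2 = 192
  smooth-stemmed: 384 × 1/2 = 192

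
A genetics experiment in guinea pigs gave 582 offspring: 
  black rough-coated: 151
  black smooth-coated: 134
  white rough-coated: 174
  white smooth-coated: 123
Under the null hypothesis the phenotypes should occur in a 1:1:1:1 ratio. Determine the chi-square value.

Expected counts for N = 582 under a 1:1:1:1 ratio (total parts = 4):
  black rough-coated: 582 × 1/4 = 145.5
  black smooth-coated: 582 × 1/4 = 145.5
  white rough-coated: 582 × 1/4 = 145.5
  white smooth-coated: 582 × 1/4 = 145.5
χ² = Σ (O − E)² / E
  black rough-coated: (151 − 145.5)² / 145.5 = 0.2079
  black smooth-coated: (134 − 145.5)² / 145.5 = 0.9089
  white rough-coated: (174 − 145.5)² / 145.5 = 5.5825
  white smooth-coated: (123 − 145.5)² / 145.5 = 3.4794
χ² = 0.2079 + 0.9089 + 5.5825 + 3.4794 = 10.1787 ≈ 10.179

10.179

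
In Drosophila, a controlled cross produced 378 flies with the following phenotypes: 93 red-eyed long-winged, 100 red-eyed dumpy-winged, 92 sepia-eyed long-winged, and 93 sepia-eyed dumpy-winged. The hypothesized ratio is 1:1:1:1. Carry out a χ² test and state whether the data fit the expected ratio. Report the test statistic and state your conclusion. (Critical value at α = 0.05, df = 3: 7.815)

0.434; consistent

Total ratio parts = 4. Expected numbers out of 378:
  red-eyed long-winged: 378 × 1/4 = 94.5
  red-eyed dumpy-winged: 378 × 1/4 = 94.5
  sepia-eyed long-winged: 378 × 1/4 = 94.5
  sepia-eyed dumpy-winged: 378 × 1/4 = 94.5
χ² = Σ (O − E)² / E
  red-eyed long-winged: (93 − 94.5)² / 94.5 = 0.0238
  red-eyed dumpy-winged: (100 − 94.5)² / 94.5 = 0.3201
  sepia-eyed long-winged: (92 − 94.5)² / 94.5 = 0.0661
  sepia-eyed dumpy-winged: (93 − 94.5)² / 94.5 = 0.0238
χ² = 0.0238 + 0.3201 + 0.0661 + 0.0238 = 0.4338 ≈ 0.434
Degrees of freedom = 4 − 1 = 3; critical value at α = 0.05 is 7.815.
Since 0.434 < 7.815, we fail to reject the null hypothesis — the data are consistent with the 1:1:1:1 ratio.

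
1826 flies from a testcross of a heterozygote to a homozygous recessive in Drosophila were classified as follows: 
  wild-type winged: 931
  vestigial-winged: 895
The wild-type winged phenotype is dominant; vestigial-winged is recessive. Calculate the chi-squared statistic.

A testcross of a heterozygote (Aa × aa) gives a 1:1 phenotypic ratio.
The 1:1 ratio has 2 parts, so with N = 1826 the expected counts are:
  wild-type winged: 1826 × 1/2 = 913
  vestigial-winged: 1826 × 1/2 = 913
χ² = Σ (O − E)² / E
  wild-type winged: (931 − 913)² / 913 = 0.3549
  vestigial-winged: (895 − 913)² / 913 = 0.3549
χ² = 0.3549 + 0.3549 = 0.7098 ≈ 0.710

0.710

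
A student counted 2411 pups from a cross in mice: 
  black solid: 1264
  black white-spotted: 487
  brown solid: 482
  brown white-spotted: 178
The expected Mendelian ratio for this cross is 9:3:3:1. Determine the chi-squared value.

15.900

Total ratio parts = 16. Expected numbers out of 2411:
  black solid: 2411 × 9/16 = 1356.1875
  black white-spotted: 2411 × 3/16 = 452.0625
  brown solid: 2411 × 3/16 = 452.0625
  brown white-spotted: 2411 × 1/16 = 150.6875
χ² = Σ (O − E)² / E
  black solid: (1264 − 1356.1875)² / 1356.1875 = 6.2665
  black white-spotted: (487 − 452.0625)² / 452.0625 = 2.7001
  brown solid: (482 − 452.0625)² / 452.0625 = 1.9826
  brown white-spotted: (178 − 150.6875)² / 150.6875 = 4.9505
χ² = 6.2665 + 2.7001 + 1.9826 + 4.9505 = 15.8997 ≈ 15.900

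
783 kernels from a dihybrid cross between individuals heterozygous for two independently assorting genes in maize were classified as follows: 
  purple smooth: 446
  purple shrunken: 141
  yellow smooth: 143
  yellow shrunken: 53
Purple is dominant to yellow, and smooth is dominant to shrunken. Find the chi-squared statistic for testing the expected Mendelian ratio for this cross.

A dihybrid F₂ with independent assortment and complete dominance at both loci gives a 9:3:3:1 phenotypic ratio.
Total ratio parts = 16. Expected numbers out of 783:
  purple smooth: 783 × 9/16 = 440.4375
  purple shrunken: 783 × 3/16 = 146.8125
  yellow smooth: 783 × 3/16 = 146.8125
  yellow shrunken: 783 × 1/16 = 48.9375
χ² = Σ (O − E)² / E
  purple smooth: (446 − 440.4375)² / 440.4375 = 0.0703
  purple shrunken: (141 − 146.8125)² / 146.8125 = 0.2301
  yellow smooth: (143 − 146.8125)² / 146.8125 = 0.0990
  yellow shrunken: (53 − 48.9375)² / 48.9375 = 0.3372
χ² = 0.0703 + 0.2301 + 0.0990 + 0.3372 = 0.7366 ≈ 0.737

0.737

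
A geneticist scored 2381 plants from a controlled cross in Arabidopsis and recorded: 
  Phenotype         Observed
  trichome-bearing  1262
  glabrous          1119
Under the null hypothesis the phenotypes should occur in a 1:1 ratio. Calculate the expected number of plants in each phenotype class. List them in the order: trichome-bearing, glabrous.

1190.5, 1190.5

The 1:1 ratio has 2 parts, so with N = 2381 the expected counts are:
  trichome-bearing: 2381 × 1/2 = 1190.5
  glabrous: 2381 × 1/2 = 1190.5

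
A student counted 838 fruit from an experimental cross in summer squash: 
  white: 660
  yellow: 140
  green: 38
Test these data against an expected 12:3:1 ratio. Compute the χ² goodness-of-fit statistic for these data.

The 12:3:1 ratio has 16 parts, so with N = 838 the expected counts are:
  white: 838 × 12/16 = 628.5
  yellow: 838 × 3/16 = 157.125
  green: 838 × 1/16 = 52.375
χ² = Σ (O − E)² / E
  white: (660 − 628.5)² / 628.5 = 1.5788
  yellow: (140 − 157.125)² / 157.125 = 1.8664
  green: (38 − 52.375)² / 52.375 = 3.9454
χ² = 1.5788 + 1.8664 + 3.9454 = 7.3906 ≈ 7.391

7.391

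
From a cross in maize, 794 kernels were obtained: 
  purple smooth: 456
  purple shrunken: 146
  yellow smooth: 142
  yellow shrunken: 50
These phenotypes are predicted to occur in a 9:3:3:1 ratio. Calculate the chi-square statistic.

The 9:3:3:1 ratio has 16 parts, so with N = 794 the expected counts are:
  purple smooth: 794 × 9/16 = 446.625
  purple shrunken: 794 × 3/16 = 148.875
  yellow smooth: 794 × 3/16 = 148.875
  yellow shrunken: 794 × 1/16 = 49.625
χ² = Σ (O − E)² / E
  purple smooth: (456 − 446.625)² / 446.625 = 0.1968
  purple shrunken: (146 − 148.875)² / 148.875 = 0.0555
  yellow smooth: (142 − 148.875)² / 148.875 = 0.3175
  yellow shrunken: (50 − 49.625)² / 49.625 = 0.0028
χ² = 0.1968 + 0.0555 + 0.3175 + 0.0028 = 0.5726 ≈ 0.573

0.573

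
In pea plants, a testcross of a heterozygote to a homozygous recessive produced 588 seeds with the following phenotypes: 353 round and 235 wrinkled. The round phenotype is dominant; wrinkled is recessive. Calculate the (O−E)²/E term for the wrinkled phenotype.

A testcross of a heterozygote (Aa × aa) gives a 1:1 phenotypic ratio.
Under the 1:1 hypothesis (Σ ratio = 2, N = 588):
  round: 588 × 1/2 = 294
  wrinkled: 588 × 1/2 = 294
Contribution of wrinkled: (235 − 294)² / 294 = 11.8401

11.840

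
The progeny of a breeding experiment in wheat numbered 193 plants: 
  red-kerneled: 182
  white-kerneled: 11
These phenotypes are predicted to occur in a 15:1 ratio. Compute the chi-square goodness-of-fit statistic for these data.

0.100

Under the 15:1 hypothesis (Σ ratio = 16, N = 193):
  red-kerneled: 193 × 15/16 = 180.9375
  white-kerneled: 193 × 1/16 = 12.0625
χ² = Σ (O − E)² / E
  red-kerneled: (182 − 180.9375)² / 180.9375 = 0.0062
  white-kerneled: (11 − 12.0625)² / 12.0625 = 0.0936
χ² = 0.0062 + 0.0936 = 0.0998 ≈ 0.100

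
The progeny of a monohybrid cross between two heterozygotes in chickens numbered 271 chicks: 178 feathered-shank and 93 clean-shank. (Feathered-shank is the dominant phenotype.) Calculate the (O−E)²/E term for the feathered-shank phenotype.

3.137

For a monohybrid cross between heterozygotes with complete dominance, the expected phenotypic ratio is 3:1.
Total ratio parts = 4. Expected numbers out of 271:
  feathered-shank: 271 × 3/4 = 203.25
  clean-shank: 271 × 1/4 = 67.75
Contribution of feathered-shank: (178 − 203.25)² / 203.25 = 3.1368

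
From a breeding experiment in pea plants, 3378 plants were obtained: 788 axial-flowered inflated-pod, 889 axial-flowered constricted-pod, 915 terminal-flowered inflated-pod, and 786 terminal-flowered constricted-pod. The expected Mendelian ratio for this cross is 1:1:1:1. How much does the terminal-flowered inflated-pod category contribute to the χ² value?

The 1:1:1:1 ratio has 4 parts, so with N = 3378 the expected counts are:
  axial-flowered inflated-pod: 3378 × 1/4 = 844.5
  axial-flowered constricted-pod: 3378 × 1/4 = 844.5
  terminal-flowered inflated-pod: 3378 × 1/4 = 844.5
  terminal-flowered constricted-pod: 3378 × 1/4 = 844.5
Contribution of terminal-flowered inflated-pod: (915 − 844.5)² / 844.5 = 5.8854

5.885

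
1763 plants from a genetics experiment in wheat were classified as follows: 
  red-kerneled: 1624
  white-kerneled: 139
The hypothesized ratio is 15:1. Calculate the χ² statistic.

8.036

Total ratio parts = 16. Expected numbers out of 1763:
  red-kerneled: 1763 × 15/16 = 1652.8125
  white-kerneled: 1763 × 1/16 = 110.1875
χ² = Σ (O − E)² / E
  red-kerneled: (1624 − 1652.8125)² / 1652.8125 = 0.5023
  white-kerneled: (139 − 110.1875)² / 110.1875 = 7.5341
χ² = 0.5023 + 7.5341 = 8.0364 ≈ 8.036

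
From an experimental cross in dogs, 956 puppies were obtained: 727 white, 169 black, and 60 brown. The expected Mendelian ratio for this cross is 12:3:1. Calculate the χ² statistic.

0.727

Under the 12:3:1 hypothesis (Σ ratio = 16, N = 956):
  white: 956 × 12/16 = 717
  black: 956 × 3/16 = 179.25
  brown: 956 × 1/16 = 59.75
χ² = Σ (O − E)² / E
  white: (727 − 717)² / 717 = 0.1395
  black: (169 − 179.25)² / 179.25 = 0.5861
  brown: (60 − 59.75)² / 59.75 = 0.0010
χ² = 0.1395 + 0.5861 + 0.0010 = 0.7266 ≈ 0.727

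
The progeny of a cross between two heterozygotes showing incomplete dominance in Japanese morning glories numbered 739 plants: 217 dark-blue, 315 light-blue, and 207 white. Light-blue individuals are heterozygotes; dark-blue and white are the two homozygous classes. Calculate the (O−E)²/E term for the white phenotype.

With incomplete dominance, a heterozygote × heterozygote cross gives a 1:2:1 phenotypic ratio.
The 1:2:1 ratio has 4 parts, so with N = 739 the expected counts are:
  dark-blue: 739 × 1/4 = 184.75
  light-blue: 739 × 2/4 = 369.5
  white: 739 × 1/4 = 184.75
Contribution of white: (207 − 184.75)² / 184.75 = 2.6796

2.680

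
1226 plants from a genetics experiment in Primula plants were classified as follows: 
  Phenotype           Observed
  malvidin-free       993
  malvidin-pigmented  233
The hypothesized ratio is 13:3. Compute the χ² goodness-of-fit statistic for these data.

Total ratio parts = 16. Expected numbers out of 1226:
  malvidin-free: 1226 × 13/16 = 996.125
  malvidin-pigmented: 1226 × 3/16 = 229.875
χ² = Σ (O − E)² / E
  malvidin-free: (993 − 996.125)² / 996.125 = 0.0098
  malvidin-pigmented: (233 − 229.875)² / 229.875 = 0.0425
χ² = 0.0098 + 0.0425 = 0.0523 ≈ 0.052

0.052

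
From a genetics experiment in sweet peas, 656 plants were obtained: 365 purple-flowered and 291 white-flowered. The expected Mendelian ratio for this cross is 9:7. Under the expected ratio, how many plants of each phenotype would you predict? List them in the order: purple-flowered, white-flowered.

Expected counts for N = 656 under a 9:7 ratio (total parts = 16):
  purple-flowered: 656 × 9/16 = 369
  white-flowered: 656 × 7/16 = 287

369, 287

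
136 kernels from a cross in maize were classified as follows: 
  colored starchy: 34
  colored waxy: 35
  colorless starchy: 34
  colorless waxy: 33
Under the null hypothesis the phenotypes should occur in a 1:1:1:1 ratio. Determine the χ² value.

0.059

Expected counts for N = 136 under a 1:1:1:1 ratio (total parts = 4):
  colored starchy: 136 × 1/4 = 34
  colored waxy: 136 × 1/4 = 34
  colorless starchy: 136 × 1/4 = 34
  colorless waxy: 136 × 1/4 = 34
χ² = Σ (O − E)² / E
  colored starchy: (34 − 34)² / 34 = 0.0000
  colored waxy: (35 − 34)² / 34 = 0.0294
  colorless starchy: (34 − 34)² / 34 = 0.0000
  colorless waxy: (33 − 34)² / 34 = 0.0294
χ² = 0.0000 + 0.0294 + 0.0000 + 0.0294 = 0.0588 ≈ 0.059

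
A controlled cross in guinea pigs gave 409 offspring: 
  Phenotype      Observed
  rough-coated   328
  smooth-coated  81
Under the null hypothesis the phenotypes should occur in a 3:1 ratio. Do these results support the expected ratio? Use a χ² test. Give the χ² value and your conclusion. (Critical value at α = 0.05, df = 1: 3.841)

Expected counts for N = 409 under a 3:1 ratio (total parts = 4):
  rough-coated: 409 × 3/4 = 306.75
  smooth-coated: 409 × 1/4 = 102.25
χ² = Σ (O − E)² / E
  rough-coated: (328 − 306.75)² / 306.75 = 1.4721
  smooth-coated: (81 − 102.25)² / 102.25 = 4.4163
χ² = 1.4721 + 4.4163 = 5.8884 ≈ 5.888
Degrees of freedom = 2 − 1 = 1; critical value at α = 0.05 is 3.841.
Since 5.888 > 3.841, we reject the null hypothesis — the data do not fit the 3:1 ratio.

5.888; not consistent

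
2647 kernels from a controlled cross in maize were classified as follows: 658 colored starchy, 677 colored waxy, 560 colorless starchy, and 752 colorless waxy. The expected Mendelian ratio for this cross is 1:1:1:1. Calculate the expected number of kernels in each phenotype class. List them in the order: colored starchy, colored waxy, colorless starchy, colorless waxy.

661.75, 661.75, 661.75, 661.75

The 1:1:1:1 ratio has 4 parts, so with N = 2647 the expected counts are:
  colored starchy: 2647 × 1/4 = 661.75
  colored waxy: 2647 × 1/4 = 661.75
  colorless starchy: 2647 × 1/4 = 661.75
  colorless waxy: 2647 × 1/4 = 661.75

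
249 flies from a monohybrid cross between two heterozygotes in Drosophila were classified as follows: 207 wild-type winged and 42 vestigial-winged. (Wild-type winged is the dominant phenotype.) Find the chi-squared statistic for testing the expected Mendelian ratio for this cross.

8.783

For a monohybrid cross between heterozygotes with complete dominance, the expected phenotypic ratio is 3:1.
Total ratio parts = 4. Expected numbers out of 249:
  wild-type winged: 249 × 3/4 = 186.75
  vestigial-winged: 249 × 1/4 = 62.25
χ² = Σ (O − E)² / E
  wild-type winged: (207 − 186.75)² / 186.75 = 2.1958
  vestigial-winged: (42 − 62.25)² / 62.25 = 6.5873
χ² = 2.1958 + 6.5873 = 8.7831 ≈ 8.783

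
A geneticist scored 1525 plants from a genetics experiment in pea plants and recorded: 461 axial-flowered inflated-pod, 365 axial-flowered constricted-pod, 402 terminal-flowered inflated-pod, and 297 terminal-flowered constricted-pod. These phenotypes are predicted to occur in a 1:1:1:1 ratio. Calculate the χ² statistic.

Under the 1:1:1:1 hypothesis (Σ ratio = 4, N = 1525):
  axial-flowered inflated-pod: 1525 × 1/4 = 381.25
  axial-flowered constricted-pod: 1525 × 1/4 = 381.25
  terminal-flowered inflated-pod: 1525 × 1/4 = 381.25
  terminal-flowered constricted-pod: 1525 × 1/4 = 381.25
χ² = Σ (O − E)² / E
  axial-flowered inflated-pod: (461 − 381.25)² / 381.25 = 16.6821
  axial-flowered constricted-pod: (365 − 381.25)² / 381.25 = 0.6926
  terminal-flowered inflated-pod: (402 − 381.25)² / 381.25 = 1.1293
  terminal-flowered constricted-pod: (297 − 381.25)² / 381.25 = 18.6179
χ² = 16.6821 + 0.6926 + 1.1293 + 18.6179 = 37.1219 ≈ 37.122

37.122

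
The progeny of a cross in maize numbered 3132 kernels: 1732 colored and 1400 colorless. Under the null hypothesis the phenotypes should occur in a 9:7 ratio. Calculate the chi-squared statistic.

The 9:7 ratio has 16 parts, so with N = 3132 the expected counts are:
  colored: 3132 × 9/16 = 1761.75
  colorless: 3132 × 7/16 = 1370.25
χ² = Σ (O − E)² / E
  colored: (1732 − 1761.75)² / 1761.75 = 0.5024
  colorless: (1400 − 1370.25)² / 1370.25 = 0.6459
χ² = 0.5024 + 0.6459 = 1.1483 ≈ 1.148

1.148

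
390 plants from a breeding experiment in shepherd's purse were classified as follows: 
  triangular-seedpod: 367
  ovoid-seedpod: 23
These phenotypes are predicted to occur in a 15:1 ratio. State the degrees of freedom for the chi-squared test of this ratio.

A goodness-of-fit test with 2 phenotype classes has df = 2 − 1 = 1.

1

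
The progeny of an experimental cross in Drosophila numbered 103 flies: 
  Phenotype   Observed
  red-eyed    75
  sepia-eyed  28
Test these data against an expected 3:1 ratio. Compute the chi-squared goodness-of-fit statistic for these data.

Expected counts for N = 103 under a 3:1 ratio (total parts = 4):
  red-eyed: 103 × 3/4 = 77.25
  sepia-eyed: 103 × 1/4 = 25.75
χ² = Σ (O − E)² / E
  red-eyed: (75 − 77.25)² / 77.25 = 0.0655
  sepia-eyed: (28 − 25.75)² / 25.75 = 0.1966
χ² = 0.0655 + 0.1966 = 0.2621 ≈ 0.262

0.262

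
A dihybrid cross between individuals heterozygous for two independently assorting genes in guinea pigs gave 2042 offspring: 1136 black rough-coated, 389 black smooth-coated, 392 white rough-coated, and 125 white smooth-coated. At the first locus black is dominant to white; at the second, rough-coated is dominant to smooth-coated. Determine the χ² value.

A dihybrid F₂ with independent assortment and complete dominance at both loci gives a 9:3:3:1 phenotypic ratio.
The 9:3:3:1 ratio has 16 parts, so with N = 2042 the expected counts are:
  black rough-coated: 2042 × 9/16 = 1148.625
  black smooth-coated: 2042 × 3/16 = 382.875
  white rough-coated: 2042 × 3/16 = 382.875
  white smooth-coated: 2042 × 1/16 = 127.625
χ² = Σ (O − E)² / E
  black rough-coated: (1136 − 1148.625)² / 1148.625 = 0.1388
  black smooth-coated: (389 − 382.875)² / 382.875 = 0.0980
  white rough-coated: (392 − 382.875)² / 382.875 = 0.2175
  white smooth-coated: (125 − 127.625)² / 127.625 = 0.0540
χ² = 0.1388 + 0.0980 + 0.2175 + 0.0540 = 0.5083 ≈ 0.508

0.508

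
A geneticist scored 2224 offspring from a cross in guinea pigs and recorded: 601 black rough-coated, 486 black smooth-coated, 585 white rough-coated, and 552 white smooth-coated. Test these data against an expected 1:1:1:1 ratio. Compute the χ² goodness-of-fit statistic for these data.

13.996

Expected counts for N = 2224 under a 1:1:1:1 ratio (total parts = 4):
  black rough-coated: 2224 × 1/4 = 556
  black smooth-coated: 2224 × 1/4 = 556
  white rough-coated: 2224 × 1/4 = 556
  white smooth-coated: 2224 × 1/4 = 556
χ² = Σ (O − E)² / E
  black rough-coated: (601 − 556)² / 556 = 3.6421
  black smooth-coated: (486 − 556)² / 556 = 8.8129
  white rough-coated: (585 − 556)² / 556 = 1.5126
  white smooth-coated: (552 − 556)² / 556 = 0.0288
χ² = 3.6421 + 8.8129 + 1.5126 + 0.0288 = 13.9964 ≈ 13.996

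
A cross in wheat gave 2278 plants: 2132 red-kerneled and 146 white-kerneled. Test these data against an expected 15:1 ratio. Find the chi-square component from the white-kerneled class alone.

The 15:1 ratio has 16 parts, so with N = 2278 the expected counts are:
  red-kerneled: 2278 × 15/16 = 2135.625
  white-kerneled: 2278 × 1/16 = 142.375
Contribution of white-kerneled: (146 − 142.375)² / 142.375 = 0.0923

0.092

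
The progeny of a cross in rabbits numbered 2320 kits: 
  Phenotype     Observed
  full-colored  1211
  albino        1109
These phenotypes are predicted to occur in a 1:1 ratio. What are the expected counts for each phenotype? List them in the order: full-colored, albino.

Total ratio parts = 2. Expected numbers out of 2320:
  full-colored: 2320 × 1/2 = 1160
  albino: 2320 × 1/2 = 1160

1160, 1160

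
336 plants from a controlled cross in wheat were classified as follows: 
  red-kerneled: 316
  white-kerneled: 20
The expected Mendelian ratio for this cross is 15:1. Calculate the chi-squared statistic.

Expected counts for N = 336 under a 15:1 ratio (total parts = 16):
  red-kerneled: 336 × 15/16 = 315
  white-kerneled: 336 × 1/16 = 21
χ² = Σ (O − E)² / E
  red-kerneled: (316 − 315)² / 315 = 0.0032
  white-kerneled: (20 − 21)² / 21 = 0.0476
χ² = 0.0032 + 0.0476 = 0.0508 ≈ 0.051

0.051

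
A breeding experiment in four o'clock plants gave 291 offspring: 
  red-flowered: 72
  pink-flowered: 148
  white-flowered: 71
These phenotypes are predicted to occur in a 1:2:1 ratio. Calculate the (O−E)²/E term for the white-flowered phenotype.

0.042

Total ratio parts = 4. Expected numbers out of 291:
  red-flowered: 291 × 1/4 = 72.75
  pink-flowered: 291 × 2/4 = 145.5
  white-flowered: 291 × 1/4 = 72.75
Contribution of white-flowered: (71 − 72.75)² / 72.75 = 0.0421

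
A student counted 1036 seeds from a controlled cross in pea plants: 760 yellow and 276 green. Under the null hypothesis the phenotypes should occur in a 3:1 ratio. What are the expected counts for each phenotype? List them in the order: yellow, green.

777, 259

Expected counts for N = 1036 under a 3:1 ratio (total parts = 4):
  yellow: 1036 × 3/4 = 777
  green: 1036 × 1/4 = 259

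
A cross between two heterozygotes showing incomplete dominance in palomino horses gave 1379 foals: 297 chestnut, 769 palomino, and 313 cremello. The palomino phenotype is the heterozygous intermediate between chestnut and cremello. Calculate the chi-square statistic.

18.704

With incomplete dominance, a heterozygote × heterozygote cross gives a 1:2:1 phenotypic ratio.
Expected counts for N = 1379 under a 1:2:1 ratio (total parts = 4):
  chestnut: 1379 × 1/4 = 344.75
  palomino: 1379 × 2/4 = 689.5
  cremello: 1379 × 1/4 = 344.75
χ² = Σ (O − E)² / E
  chestnut: (297 − 344.75)² / 344.75 = 6.6137
  palomino: (769 − 689.5)² / 689.5 = 9.1664
  cremello: (313 − 344.75)² / 344.75 = 2.9240
χ² = 6.6137 + 9.1664 + 2.9240 = 18.7041 ≈ 18.704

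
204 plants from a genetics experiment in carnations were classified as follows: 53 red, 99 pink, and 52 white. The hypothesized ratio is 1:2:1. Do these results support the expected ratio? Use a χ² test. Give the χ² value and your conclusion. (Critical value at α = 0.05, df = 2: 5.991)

0.186; consistent

Expected counts for N = 204 under a 1:2:1 ratio (total parts = 4):
  red: 204 × 1/4 = 51
  pink: 204 × 2/4 = 102
  white: 204 × 1/4 = 51
χ² = Σ (O − E)² / E
  red: (53 − 51)² / 51 = 0.0784
  pink: (99 − 102)² / 102 = 0.0882
  white: (52 − 51)² / 51 = 0.0196
χ² = 0.0784 + 0.0882 + 0.0196 = 0.1862 ≈ 0.186
Degrees of freedom = 3 − 1 = 2; critical value at α = 0.05 is 5.991.
Since 0.186 < 5.991, we fail to reject the null hypothesis — the data are consistent with the 1:2:1 ratio.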